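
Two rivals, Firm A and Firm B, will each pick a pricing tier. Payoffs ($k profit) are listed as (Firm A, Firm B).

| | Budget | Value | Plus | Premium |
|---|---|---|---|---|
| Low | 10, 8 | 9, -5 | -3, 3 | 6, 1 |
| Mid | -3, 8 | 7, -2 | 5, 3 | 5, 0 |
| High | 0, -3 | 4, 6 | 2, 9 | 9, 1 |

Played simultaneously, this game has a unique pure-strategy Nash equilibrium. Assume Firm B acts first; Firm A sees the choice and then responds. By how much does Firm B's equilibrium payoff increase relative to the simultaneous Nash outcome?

Backward induction with Firm B moving first.
- Budget: BR = Low, leader payoff 8.
- Value: BR = Low, leader payoff -5.
- Plus: BR = Mid, leader payoff 3.
- Premium: BR = High, leader payoff 1.
Firm B's induced payoffs are 8, -5, 3, 1, so Firm B commits to Budget. Subgame-perfect outcome: (Low, Budget) with payoffs (10, 8).
Now find the simultaneous Nash equilibrium.
Firm A's best replies: Budget→Low; Value→Low; Plus→Mid; Premium→High.
Firm B's best replies: Low→Budget; Mid→Budget; High→Plus.
Only (Low, Budget) has each player best-responding; Nash payoffs (10, 8).
Firm B's commitment gain: 8 − 8 = 0.

0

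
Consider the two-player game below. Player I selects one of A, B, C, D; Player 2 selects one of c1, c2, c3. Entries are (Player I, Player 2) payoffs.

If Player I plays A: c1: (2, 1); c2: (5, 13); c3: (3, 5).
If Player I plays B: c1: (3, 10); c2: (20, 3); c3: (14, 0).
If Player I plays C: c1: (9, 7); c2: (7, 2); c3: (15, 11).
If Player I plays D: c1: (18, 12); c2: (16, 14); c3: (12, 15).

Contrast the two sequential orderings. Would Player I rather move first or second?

If Player I leads: Player 2's best replies are A→c2, B→c1, C→c3, D→c3; Player I's induced payoffs 5, 3, 15, 12; outcome (C, c3), payoffs (15, 11).
If Player 2 leads: Player I's best replies are c1→D, c2→B, c3→C; Player 2's induced payoffs 12, 3, 11; outcome (D, c1), payoffs (18, 12).
Player I gets 15 moving first and 18 moving second, so Player I prefers to move second.

second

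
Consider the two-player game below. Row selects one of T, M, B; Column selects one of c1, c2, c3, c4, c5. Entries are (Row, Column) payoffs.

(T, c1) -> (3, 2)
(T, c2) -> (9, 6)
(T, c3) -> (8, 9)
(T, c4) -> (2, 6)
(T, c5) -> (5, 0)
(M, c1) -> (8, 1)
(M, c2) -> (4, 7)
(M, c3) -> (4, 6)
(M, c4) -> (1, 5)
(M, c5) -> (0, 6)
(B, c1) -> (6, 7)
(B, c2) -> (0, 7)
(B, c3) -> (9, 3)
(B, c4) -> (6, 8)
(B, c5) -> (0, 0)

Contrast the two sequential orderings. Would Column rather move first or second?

second

If Row leads: Column's best replies are T→c3, M→c2, B→c4; Row's induced payoffs 8, 4, 6; outcome (T, c3), payoffs (8, 9).
If Column leads: Row's best replies are c1→M, c2→T, c3→B, c4→B, c5→T; Column's induced payoffs 1, 6, 3, 8, 0; outcome (B, c4), payoffs (6, 8).
Column gets 8 moving first and 9 moving second, so Column prefers to move second.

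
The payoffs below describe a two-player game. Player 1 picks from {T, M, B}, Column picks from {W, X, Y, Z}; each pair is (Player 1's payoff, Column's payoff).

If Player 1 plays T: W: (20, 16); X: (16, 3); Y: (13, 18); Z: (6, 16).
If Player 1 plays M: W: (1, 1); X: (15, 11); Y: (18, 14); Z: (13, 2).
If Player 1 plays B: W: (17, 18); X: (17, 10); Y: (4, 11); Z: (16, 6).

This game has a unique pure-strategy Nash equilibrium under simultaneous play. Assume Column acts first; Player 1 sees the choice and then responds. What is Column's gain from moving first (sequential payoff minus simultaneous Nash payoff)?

2

Solve by backward induction (Column leads).
- W → Player 1 plays T (best of 20, 1, 17); Column gets 16.
- X → Player 1 plays B (best of 16, 15, 17); Column gets 10.
- Y → Player 1 plays M (best of 13, 18, 4); Column gets 14.
- Z → Player 1 plays B (best of 6, 13, 16); Column gets 6.
Column's induced payoffs are 16, 10, 14, 6, so Column commits to W. Subgame-perfect outcome: (T, W) with payoffs (20, 16).
Under simultaneous play:
Player 1's best replies: W→T; X→B; Y→M; Z→B.
Column's best replies: T→Y; M→Y; B→W.
Only (M, Y) has each player best-responding; Nash payoffs (18, 14).
Column's commitment gain: 16 − 14 = 2.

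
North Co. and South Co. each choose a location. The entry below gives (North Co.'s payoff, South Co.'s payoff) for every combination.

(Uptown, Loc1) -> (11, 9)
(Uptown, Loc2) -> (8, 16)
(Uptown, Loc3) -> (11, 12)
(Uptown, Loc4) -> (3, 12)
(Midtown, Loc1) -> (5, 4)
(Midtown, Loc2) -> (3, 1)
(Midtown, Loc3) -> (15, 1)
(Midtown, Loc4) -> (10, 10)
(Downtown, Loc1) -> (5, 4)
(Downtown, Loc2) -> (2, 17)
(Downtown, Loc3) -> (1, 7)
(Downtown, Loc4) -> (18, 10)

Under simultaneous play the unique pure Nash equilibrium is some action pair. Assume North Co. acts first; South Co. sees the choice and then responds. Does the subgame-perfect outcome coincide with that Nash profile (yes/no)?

no

Backward induction with North Co. moving first.
- Uptown → South Co. plays Loc2 (best of 9, 16, 12, 12); North Co. gets 8.
- Midtown → South Co. plays Loc4 (best of 4, 1, 1, 10); North Co. gets 10.
- Downtown → South Co. plays Loc2 (best of 4, 17, 7, 10); North Co. gets 2.
Among 8, 10, 2, the best is 10 at Midtown. Subgame-perfect outcome: (Midtown, Loc4) with payoffs (10, 10).
For the simultaneous game, intersect best replies.
North Co.'s best replies: Loc1→Uptown; Loc2→Uptown; Loc3→Midtown; Loc4→Downtown.
South Co.'s best replies: Uptown→Loc2; Midtown→Loc4; Downtown→Loc2.
The unique mutual best reply is (Uptown, Loc2), giving (8, 16).
Sequential outcome (Midtown, Loc4) differs from the Nash profile (Uptown, Loc2).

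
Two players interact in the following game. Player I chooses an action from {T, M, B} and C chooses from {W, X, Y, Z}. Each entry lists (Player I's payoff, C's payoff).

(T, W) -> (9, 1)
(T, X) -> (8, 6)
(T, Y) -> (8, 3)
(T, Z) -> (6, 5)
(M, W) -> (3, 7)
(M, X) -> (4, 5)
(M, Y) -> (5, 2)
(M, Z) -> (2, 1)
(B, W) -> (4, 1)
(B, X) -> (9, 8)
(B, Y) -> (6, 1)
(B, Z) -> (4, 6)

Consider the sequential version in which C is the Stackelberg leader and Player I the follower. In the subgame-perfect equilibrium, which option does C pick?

Solve by backward induction (C leads).
- W: Player I compares 9, 3, 4 and picks T; C would get 1.
- X: Player I compares 8, 4, 9 and picks B; C would get 8.
- Y: Player I compares 8, 5, 6 and picks T; C would get 3.
- Z: Player I compares 6, 2, 4 and picks T; C would get 5.
Among 1, 8, 3, 5, the best is 8 at X. Subgame-perfect outcome: (B, X) with payoffs (9, 8).

X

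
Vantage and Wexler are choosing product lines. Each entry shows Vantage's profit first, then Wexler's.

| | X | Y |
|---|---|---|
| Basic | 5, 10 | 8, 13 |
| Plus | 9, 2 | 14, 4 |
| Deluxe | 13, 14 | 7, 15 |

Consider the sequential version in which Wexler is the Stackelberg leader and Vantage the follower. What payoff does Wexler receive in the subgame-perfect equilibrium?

Backward induction with Wexler moving first.
- X → Vantage plays Deluxe (best of 5, 9, 13); Wexler gets 14.
- Y → Vantage plays Plus (best of 8, 14, 7); Wexler gets 4.
Maximizing over 14, 4, Wexler chooses X. Subgame-perfect outcome: (Deluxe, X) with payoffs (13, 14).

14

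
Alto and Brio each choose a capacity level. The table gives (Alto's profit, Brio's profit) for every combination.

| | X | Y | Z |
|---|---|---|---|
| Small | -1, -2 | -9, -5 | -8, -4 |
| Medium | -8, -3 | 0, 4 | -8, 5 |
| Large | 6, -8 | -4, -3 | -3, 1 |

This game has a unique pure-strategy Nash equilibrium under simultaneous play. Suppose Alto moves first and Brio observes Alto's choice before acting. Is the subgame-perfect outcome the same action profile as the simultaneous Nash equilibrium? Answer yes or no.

no

Solve by backward induction (Alto leads).
- Small: Brio compares -2, -5, -4 and picks X; Alto would get -1.
- Medium: Brio compares -3, 4, 5 and picks Z; Alto would get -8.
- Large: Brio compares -8, -3, 1 and picks Z; Alto would get -3.
Alto's induced payoffs are -1, -8, -3, so Alto commits to Small. Subgame-perfect outcome: (Small, X) with payoffs (-1, -2).
For the simultaneous game, intersect best replies.
Alto's best replies: X→Large; Y→Medium; Z→Large.
Brio's best replies: Small→X; Medium→Z; Large→Z.
The unique mutual best reply is (Large, Z), giving (-3, 1).
Sequential outcome (Small, X) differs from the Nash profile (Large, Z).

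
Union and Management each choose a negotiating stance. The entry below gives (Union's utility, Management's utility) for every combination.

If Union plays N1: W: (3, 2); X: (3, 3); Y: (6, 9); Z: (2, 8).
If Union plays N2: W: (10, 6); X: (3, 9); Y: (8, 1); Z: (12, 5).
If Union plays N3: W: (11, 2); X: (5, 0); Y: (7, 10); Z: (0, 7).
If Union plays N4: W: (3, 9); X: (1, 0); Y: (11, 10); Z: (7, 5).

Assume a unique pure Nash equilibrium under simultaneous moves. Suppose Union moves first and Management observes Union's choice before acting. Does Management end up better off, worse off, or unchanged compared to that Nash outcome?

Work backward from Management's decision.
- N1: BR = Y, leader payoff 6.
- N2: BR = X, leader payoff 3.
- N3: BR = Y, leader payoff 7.
- N4: BR = Y, leader payoff 11.
Union's induced payoffs are 6, 3, 7, 11, so Union commits to N4. Subgame-perfect outcome: (N4, Y) with payoffs (11, 10).
For the simultaneous game, intersect best replies.
Union's best replies: W→N3; X→N3; Y→N4; Z→N2.
Management's best replies: N1→Y; N2→X; N3→Y; N4→Y.
Only (N4, Y) has each player best-responding; Nash payoffs (11, 10).
Management earns 10 sequentially versus 10 at the Nash outcome: unchanged.

unchanged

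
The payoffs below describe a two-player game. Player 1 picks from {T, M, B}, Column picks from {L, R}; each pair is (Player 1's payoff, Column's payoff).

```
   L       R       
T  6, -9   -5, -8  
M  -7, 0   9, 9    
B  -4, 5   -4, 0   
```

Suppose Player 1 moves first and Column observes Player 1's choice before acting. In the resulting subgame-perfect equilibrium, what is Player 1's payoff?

Solve by backward induction (Player 1 leads).
- T → Column plays R (best of -9, -8); Player 1 gets -5.
- M → Column plays R (best of 0, 9); Player 1 gets 9.
- B → Column plays L (best of 5, 0); Player 1 gets -4.
Player 1's induced payoffs are -5, 9, -4, so Player 1 commits to M. Subgame-perfect outcome: (M, R) with payoffs (9, 9).

9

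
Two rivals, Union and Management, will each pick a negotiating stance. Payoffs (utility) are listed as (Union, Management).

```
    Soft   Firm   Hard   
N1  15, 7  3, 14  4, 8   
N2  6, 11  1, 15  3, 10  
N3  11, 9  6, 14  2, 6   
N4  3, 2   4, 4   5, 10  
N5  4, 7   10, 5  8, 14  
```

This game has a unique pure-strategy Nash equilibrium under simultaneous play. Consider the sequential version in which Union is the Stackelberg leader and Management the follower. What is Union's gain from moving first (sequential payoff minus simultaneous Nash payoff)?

Work backward from Management's decision.
- N1 → Management plays Firm (best of 7, 14, 8); Union gets 3.
- N2 → Management plays Firm (best of 11, 15, 10); Union gets 1.
- N3 → Management plays Firm (best of 9, 14, 6); Union gets 6.
- N4 → Management plays Hard (best of 2, 4, 10); Union gets 5.
- N5 → Management plays Hard (best of 7, 5, 14); Union gets 8.
Union's induced payoffs are 3, 1, 6, 5, 8, so Union commits to N5. Subgame-perfect outcome: (N5, Hard) with payoffs (8, 14).
Under simultaneous play:
Union's best replies: Soft→N1; Firm→N5; Hard→N5.
Management's best replies: N1→Firm; N2→Firm; N3→Firm; N4→Hard; N5→Hard.
The unique mutual best reply is (N5, Hard), giving (8, 14).
Union's commitment gain: 8 − 8 = 0.

0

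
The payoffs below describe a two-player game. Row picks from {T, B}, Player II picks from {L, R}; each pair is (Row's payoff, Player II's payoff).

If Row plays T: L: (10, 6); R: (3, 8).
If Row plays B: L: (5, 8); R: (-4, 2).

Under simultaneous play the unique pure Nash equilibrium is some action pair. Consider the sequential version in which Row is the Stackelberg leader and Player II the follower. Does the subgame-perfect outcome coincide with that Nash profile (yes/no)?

Work backward from Player II's decision.
- T: Player II compares 6, 8 and picks R; Row would get 3.
- B: Player II compares 8, 2 and picks L; Row would get 5.
Maximizing over 3, 5, Row chooses B. Subgame-perfect outcome: (B, L) with payoffs (5, 8).
For the simultaneous game, intersect best replies.
Row's best replies: L→T; R→T.
Player II's best replies: T→R; B→L.
The unique mutual best reply is (T, R), giving (3, 8).
Sequential outcome (B, L) differs from the Nash profile (T, R).

no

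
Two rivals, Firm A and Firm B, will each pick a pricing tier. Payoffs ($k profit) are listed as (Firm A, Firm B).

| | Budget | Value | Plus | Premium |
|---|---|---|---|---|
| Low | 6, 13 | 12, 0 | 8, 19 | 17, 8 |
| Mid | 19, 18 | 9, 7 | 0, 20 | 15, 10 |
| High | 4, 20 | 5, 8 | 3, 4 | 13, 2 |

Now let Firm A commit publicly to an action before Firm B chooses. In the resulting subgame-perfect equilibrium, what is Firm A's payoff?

Work backward from Firm B's decision.
- Low: Firm B compares 13, 0, 19, 8 and picks Plus; Firm A would get 8.
- Mid: Firm B compares 18, 7, 20, 10 and picks Plus; Firm A would get 0.
- High: Firm B compares 20, 8, 4, 2 and picks Budget; Firm A would get 4.
Maximizing over 8, 0, 4, Firm A chooses Low. Subgame-perfect outcome: (Low, Plus) with payoffs (8, 19).

8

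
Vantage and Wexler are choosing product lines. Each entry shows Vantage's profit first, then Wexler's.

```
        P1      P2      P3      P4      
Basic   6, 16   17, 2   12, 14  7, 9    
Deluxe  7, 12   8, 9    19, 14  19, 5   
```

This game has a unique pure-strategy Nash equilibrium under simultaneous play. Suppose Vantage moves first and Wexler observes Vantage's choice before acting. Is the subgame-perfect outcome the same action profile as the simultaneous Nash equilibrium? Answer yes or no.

Solve by backward induction (Vantage leads).
- Basic: BR = P1, leader payoff 6.
- Deluxe: BR = P3, leader payoff 19.
Among 6, 19, the best is 19 at Deluxe. Subgame-perfect outcome: (Deluxe, P3) with payoffs (19, 14).
Now find the simultaneous Nash equilibrium.
Vantage's best replies: P1→Deluxe; P2→Basic; P3→Deluxe; P4→Deluxe.
Wexler's best replies: Basic→P1; Deluxe→P3.
The unique mutual best reply is (Deluxe, P3), giving (19, 14).
Sequential outcome (Deluxe, P3) coincides with the Nash profile (Deluxe, P3).

yes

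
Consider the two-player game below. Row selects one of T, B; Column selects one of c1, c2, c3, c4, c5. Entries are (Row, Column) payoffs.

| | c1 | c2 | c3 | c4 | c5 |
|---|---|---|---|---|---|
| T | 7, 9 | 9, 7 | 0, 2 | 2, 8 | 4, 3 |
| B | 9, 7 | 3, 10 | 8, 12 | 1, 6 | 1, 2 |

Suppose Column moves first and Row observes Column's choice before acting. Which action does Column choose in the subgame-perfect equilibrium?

c3

Solve by backward induction (Column leads).
- c1: Row compares 7, 9 and picks B; Column would get 7.
- c2: Row compares 9, 3 and picks T; Column would get 7.
- c3: Row compares 0, 8 and picks B; Column would get 12.
- c4: Row compares 2, 1 and picks T; Column would get 8.
- c5: Row compares 4, 1 and picks T; Column would get 3.
Column's induced payoffs are 7, 7, 12, 8, 3, so Column commits to c3. Subgame-perfect outcome: (B, c3) with payoffs (8, 12).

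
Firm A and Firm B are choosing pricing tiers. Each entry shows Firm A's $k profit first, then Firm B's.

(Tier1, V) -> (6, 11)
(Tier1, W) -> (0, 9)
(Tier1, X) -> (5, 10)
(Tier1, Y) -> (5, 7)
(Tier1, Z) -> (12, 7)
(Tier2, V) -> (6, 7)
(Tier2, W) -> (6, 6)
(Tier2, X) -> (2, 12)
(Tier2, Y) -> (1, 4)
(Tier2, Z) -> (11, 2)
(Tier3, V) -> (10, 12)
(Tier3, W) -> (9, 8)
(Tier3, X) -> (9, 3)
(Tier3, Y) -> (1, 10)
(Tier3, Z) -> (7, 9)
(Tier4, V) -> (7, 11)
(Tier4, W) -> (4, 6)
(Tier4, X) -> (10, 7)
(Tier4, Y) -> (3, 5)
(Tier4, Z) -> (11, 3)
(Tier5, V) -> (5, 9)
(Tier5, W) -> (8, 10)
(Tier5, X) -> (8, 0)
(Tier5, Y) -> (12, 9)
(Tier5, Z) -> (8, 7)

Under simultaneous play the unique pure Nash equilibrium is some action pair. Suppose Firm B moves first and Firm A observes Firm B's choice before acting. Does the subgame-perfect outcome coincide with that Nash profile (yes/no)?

yes

Firm A best-responds to each possible Firm B move:
- V → Firm A plays Tier3 (best of 6, 6, 10, 7, 5); Firm B gets 12.
- W → Firm A plays Tier3 (best of 0, 6, 9, 4, 8); Firm B gets 8.
- X → Firm A plays Tier4 (best of 5, 2, 9, 10, 8); Firm B gets 7.
- Y → Firm A plays Tier5 (best of 5, 1, 1, 3, 12); Firm B gets 9.
- Z → Firm A plays Tier1 (best of 12, 11, 7, 11, 8); Firm B gets 7.
Firm B's induced payoffs are 12, 8, 7, 9, 7, so Firm B commits to V. Subgame-perfect outcome: (Tier3, V) with payoffs (10, 12).
For the simultaneous game, intersect best replies.
Firm A's best replies: V→Tier3; W→Tier3; X→Tier4; Y→Tier5; Z→Tier1.
Firm B's best replies: Tier1→V; Tier2→X; Tier3→V; Tier4→V; Tier5→W.
The unique mutual best reply is (Tier3, V), giving (10, 12).
Sequential outcome (Tier3, V) coincides with the Nash profile (Tier3, V).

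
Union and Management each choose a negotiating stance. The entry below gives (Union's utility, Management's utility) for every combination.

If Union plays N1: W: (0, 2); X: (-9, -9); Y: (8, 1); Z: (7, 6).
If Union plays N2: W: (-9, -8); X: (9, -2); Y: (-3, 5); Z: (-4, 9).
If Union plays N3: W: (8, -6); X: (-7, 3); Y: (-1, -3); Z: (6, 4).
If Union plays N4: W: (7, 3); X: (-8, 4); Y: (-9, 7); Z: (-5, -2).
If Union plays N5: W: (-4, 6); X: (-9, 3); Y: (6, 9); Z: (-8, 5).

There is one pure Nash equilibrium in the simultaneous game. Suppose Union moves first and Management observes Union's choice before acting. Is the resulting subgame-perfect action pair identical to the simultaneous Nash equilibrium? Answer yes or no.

Work backward from Management's decision.
- N1 → Management plays Z (best of 2, -9, 1, 6); Union gets 7.
- N2 → Management plays Z (best of -8, -2, 5, 9); Union gets -4.
- N3 → Management plays Z (best of -6, 3, -3, 4); Union gets 6.
- N4 → Management plays Y (best of 3, 4, 7, -2); Union gets -9.
- N5 → Management plays Y (best of 6, 3, 9, 5); Union gets 6.
Maximizing over 7, -4, 6, -9, 6, Union chooses N1. Subgame-perfect outcome: (N1, Z) with payoffs (7, 6).
For the simultaneous game, intersect best replies.
Union's best replies: W→N3; X→N2; Y→N1; Z→N1.
Management's best replies: N1→Z; N2→Z; N3→Z; N4→Y; N5→Y.
Only (N1, Z) has each player best-responding; Nash payoffs (7, 6).
Sequential outcome (N1, Z) coincides with the Nash profile (N1, Z).

yes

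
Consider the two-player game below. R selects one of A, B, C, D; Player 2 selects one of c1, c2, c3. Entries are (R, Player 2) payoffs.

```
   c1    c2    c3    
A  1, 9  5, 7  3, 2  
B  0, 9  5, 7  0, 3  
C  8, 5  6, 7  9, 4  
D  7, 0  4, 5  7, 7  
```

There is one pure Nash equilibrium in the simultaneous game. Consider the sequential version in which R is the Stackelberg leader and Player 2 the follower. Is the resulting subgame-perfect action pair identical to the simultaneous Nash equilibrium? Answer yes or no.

Work backward from Player 2's decision.
- A: BR = c1, leader payoff 1.
- B: BR = c1, leader payoff 0.
- C: BR = c2, leader payoff 6.
- D: BR = c3, leader payoff 7.
Maximizing over 1, 0, 6, 7, R chooses D. Subgame-perfect outcome: (D, c3) with payoffs (7, 7).
For the simultaneous game, intersect best replies.
R's best replies: c1→C; c2→C; c3→C.
Player 2's best replies: A→c1; B→c1; C→c2; D→c3.
The unique mutual best reply is (C, c2), giving (6, 7).
Sequential outcome (D, c3) differs from the Nash profile (C, c2).

no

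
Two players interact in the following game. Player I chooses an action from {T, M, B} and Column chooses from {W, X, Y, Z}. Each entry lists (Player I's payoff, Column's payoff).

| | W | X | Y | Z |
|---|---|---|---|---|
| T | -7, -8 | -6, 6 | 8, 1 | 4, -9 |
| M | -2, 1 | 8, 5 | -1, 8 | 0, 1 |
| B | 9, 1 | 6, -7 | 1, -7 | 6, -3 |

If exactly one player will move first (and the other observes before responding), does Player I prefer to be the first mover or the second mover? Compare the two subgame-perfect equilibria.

first

If Player I leads: Column's best replies are T→X, M→Y, B→W; Player I's induced payoffs -6, -1, 9; outcome (B, W), payoffs (9, 1).
If Column leads: Player I's best replies are W→B, X→M, Y→T, Z→B; Column's induced payoffs 1, 5, 1, -3; outcome (M, X), payoffs (8, 5).
Player I gets 9 moving first and 8 moving second, so Player I prefers to move first.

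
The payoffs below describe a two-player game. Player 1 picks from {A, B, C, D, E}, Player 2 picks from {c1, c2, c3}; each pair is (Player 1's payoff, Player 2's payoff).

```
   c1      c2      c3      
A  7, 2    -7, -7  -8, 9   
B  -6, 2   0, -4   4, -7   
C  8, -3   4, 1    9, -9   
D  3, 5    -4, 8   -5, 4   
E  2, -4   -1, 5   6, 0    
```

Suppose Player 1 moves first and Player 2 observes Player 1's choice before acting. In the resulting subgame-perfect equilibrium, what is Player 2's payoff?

Player 2 best-responds to each possible Player 1 move:
- A: Player 2 compares 2, -7, 9 and picks c3; Player 1 would get -8.
- B: Player 2 compares 2, -4, -7 and picks c1; Player 1 would get -6.
- C: Player 2 compares -3, 1, -9 and picks c2; Player 1 would get 4.
- D: Player 2 compares 5, 8, 4 and picks c2; Player 1 would get -4.
- E: Player 2 compares -4, 5, 0 and picks c2; Player 1 would get -1.
Player 1's induced payoffs are -8, -6, 4, -4, -1, so Player 1 commits to C. Subgame-perfect outcome: (C, c2) with payoffs (4, 1).

1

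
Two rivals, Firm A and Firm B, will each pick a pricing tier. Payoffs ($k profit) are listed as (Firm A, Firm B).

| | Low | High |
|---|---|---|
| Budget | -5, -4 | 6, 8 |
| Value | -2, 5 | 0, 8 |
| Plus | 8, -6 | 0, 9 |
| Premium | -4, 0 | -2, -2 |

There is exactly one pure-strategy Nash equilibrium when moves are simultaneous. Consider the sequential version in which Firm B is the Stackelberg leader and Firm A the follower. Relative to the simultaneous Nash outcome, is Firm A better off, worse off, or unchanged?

unchanged

Firm A best-responds to each possible Firm B move:
- Low: BR = Plus, leader payoff -6.
- High: BR = Budget, leader payoff 8.
Maximizing over -6, 8, Firm B chooses High. Subgame-perfect outcome: (Budget, High) with payoffs (6, 8).
Under simultaneous play:
Firm A's best replies: Low→Plus; High→Budget.
Firm B's best replies: Budget→High; Value→High; Plus→High; Premium→Low.
The unique mutual best reply is (Budget, High), giving (6, 8).
Firm A earns 6 sequentially versus 6 at the Nash outcome: unchanged.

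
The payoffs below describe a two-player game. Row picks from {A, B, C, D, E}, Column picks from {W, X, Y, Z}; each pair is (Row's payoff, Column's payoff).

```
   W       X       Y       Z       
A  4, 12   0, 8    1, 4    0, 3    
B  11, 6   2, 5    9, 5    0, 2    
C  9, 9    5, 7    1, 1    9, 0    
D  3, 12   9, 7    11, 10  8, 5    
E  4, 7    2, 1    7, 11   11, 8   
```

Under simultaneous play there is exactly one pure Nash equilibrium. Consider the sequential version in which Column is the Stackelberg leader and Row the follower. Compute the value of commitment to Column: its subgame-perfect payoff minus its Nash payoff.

4

Solve by backward induction (Column leads).
- W → Row plays B (best of 4, 11, 9, 3, 4); Column gets 6.
- X → Row plays D (best of 0, 2, 5, 9, 2); Column gets 7.
- Y → Row plays D (best of 1, 9, 1, 11, 7); Column gets 10.
- Z → Row plays E (best of 0, 0, 9, 8, 11); Column gets 8.
Maximizing over 6, 7, 10, 8, Column chooses Y. Subgame-perfect outcome: (D, Y) with payoffs (11, 10).
For the simultaneous game, intersect best replies.
Row's best replies: W→B; X→D; Y→D; Z→E.
Column's best replies: A→W; B→W; C→W; D→W; E→Y.
Only (B, W) has each player best-responding; Nash payoffs (11, 6).
Column's commitment gain: 10 − 6 = 4.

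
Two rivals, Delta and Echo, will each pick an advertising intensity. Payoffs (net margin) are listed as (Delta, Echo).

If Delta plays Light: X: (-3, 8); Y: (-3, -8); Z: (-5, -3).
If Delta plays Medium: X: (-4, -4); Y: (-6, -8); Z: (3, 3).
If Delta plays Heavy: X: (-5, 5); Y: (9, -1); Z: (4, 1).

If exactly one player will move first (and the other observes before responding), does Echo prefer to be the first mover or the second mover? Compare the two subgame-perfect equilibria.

If Delta leads: Echo's best replies are Light→X, Medium→Z, Heavy→X; Delta's induced payoffs -3, 3, -5; outcome (Medium, Z), payoffs (3, 3).
If Echo leads: Delta's best replies are X→Light, Y→Heavy, Z→Heavy; Echo's induced payoffs 8, -1, 1; outcome (Light, X), payoffs (-3, 8).
Echo gets 8 moving first and 3 moving second, so Echo prefers to move first.

first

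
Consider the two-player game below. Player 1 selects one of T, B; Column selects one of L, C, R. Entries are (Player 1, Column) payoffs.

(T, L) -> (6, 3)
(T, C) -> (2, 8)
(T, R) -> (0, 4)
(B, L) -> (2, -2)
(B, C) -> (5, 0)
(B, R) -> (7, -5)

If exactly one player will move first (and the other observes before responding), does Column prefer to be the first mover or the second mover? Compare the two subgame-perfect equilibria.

If Player 1 leads: Column's best replies are T→C, B→C; Player 1's induced payoffs 2, 5; outcome (B, C), payoffs (5, 0).
If Column leads: Player 1's best replies are L→T, C→B, R→B; Column's induced payoffs 3, 0, -5; outcome (T, L), payoffs (6, 3).
Column gets 3 moving first and 0 moving second, so Column prefers to move first.

first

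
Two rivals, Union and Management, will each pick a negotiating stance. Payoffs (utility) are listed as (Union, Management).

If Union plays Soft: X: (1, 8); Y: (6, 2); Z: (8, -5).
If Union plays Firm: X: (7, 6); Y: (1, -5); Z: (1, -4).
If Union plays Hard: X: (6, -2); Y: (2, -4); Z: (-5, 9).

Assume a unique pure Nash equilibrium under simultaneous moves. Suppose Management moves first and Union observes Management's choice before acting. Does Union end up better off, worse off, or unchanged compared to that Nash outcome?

unchanged

Work backward from Union's decision.
- X: BR = Firm, leader payoff 6.
- Y: BR = Soft, leader payoff 2.
- Z: BR = Soft, leader payoff -5.
Maximizing over 6, 2, -5, Management chooses X. Subgame-perfect outcome: (Firm, X) with payoffs (7, 6).
Under simultaneous play:
Union's best replies: X→Firm; Y→Soft; Z→Soft.
Management's best replies: Soft→X; Firm→X; Hard→Z.
The unique mutual best reply is (Firm, X), giving (7, 6).
Union earns 7 sequentially versus 7 at the Nash outcome: unchanged.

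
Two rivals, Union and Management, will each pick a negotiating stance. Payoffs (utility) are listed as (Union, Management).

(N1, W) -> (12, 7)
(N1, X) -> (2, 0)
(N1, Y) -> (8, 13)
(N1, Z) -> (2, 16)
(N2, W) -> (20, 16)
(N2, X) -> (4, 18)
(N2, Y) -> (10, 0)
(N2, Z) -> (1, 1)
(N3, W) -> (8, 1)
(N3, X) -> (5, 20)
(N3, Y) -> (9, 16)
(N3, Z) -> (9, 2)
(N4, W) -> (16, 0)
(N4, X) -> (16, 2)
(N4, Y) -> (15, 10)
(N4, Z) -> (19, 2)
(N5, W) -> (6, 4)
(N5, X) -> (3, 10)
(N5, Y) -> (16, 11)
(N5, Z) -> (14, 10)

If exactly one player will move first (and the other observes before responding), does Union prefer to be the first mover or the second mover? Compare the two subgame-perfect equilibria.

If Union leads: Management's best replies are N1→Z, N2→X, N3→X, N4→Y, N5→Y; Union's induced payoffs 2, 4, 5, 15, 16; outcome (N5, Y), payoffs (16, 11).
If Management leads: Union's best replies are W→N2, X→N4, Y→N5, Z→N4; Management's induced payoffs 16, 2, 11, 2; outcome (N2, W), payoffs (20, 16).
Union gets 16 moving first and 20 moving second, so Union prefers to move second.

second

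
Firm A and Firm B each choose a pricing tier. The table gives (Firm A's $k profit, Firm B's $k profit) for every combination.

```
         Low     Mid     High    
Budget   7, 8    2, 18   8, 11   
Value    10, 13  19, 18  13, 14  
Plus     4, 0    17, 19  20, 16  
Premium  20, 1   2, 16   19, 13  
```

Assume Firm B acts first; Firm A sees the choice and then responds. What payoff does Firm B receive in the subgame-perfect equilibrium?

Backward induction with Firm B moving first.
- Low: Firm A compares 7, 10, 4, 20 and picks Premium; Firm B would get 1.
- Mid: Firm A compares 2, 19, 17, 2 and picks Value; Firm B would get 18.
- High: Firm A compares 8, 13, 20, 19 and picks Plus; Firm B would get 16.
Maximizing over 1, 18, 16, Firm B chooses Mid. Subgame-perfect outcome: (Value, Mid) with payoffs (19, 18).

18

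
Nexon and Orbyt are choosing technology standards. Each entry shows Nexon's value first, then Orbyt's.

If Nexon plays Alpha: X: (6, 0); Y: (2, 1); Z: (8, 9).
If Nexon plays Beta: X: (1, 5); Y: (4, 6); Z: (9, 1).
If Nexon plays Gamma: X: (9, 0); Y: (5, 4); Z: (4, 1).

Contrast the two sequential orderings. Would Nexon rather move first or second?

If Nexon leads: Orbyt's best replies are Alpha→Z, Beta→Y, Gamma→Y; Nexon's induced payoffs 8, 4, 5; outcome (Alpha, Z), payoffs (8, 9).
If Orbyt leads: Nexon's best replies are X→Gamma, Y→Gamma, Z→Beta; Orbyt's induced payoffs 0, 4, 1; outcome (Gamma, Y), payoffs (5, 4).
Nexon gets 8 moving first and 5 moving second, so Nexon prefers to move first.

first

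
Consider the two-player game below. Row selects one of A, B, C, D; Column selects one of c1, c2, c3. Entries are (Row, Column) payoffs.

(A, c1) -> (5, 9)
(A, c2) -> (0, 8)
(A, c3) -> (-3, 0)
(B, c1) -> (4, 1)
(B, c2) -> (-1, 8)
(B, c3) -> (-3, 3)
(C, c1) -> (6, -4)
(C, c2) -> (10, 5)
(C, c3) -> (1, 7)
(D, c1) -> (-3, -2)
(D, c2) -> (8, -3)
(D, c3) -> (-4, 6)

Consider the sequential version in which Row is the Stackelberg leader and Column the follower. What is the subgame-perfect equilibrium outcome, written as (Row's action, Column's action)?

(A, c1)

Backward induction with Row moving first.
- A → Column plays c1 (best of 9, 8, 0); Row gets 5.
- B → Column plays c2 (best of 1, 8, 3); Row gets -1.
- C → Column plays c3 (best of -4, 5, 7); Row gets 1.
- D → Column plays c3 (best of -2, -3, 6); Row gets -4.
Row's induced payoffs are 5, -1, 1, -4, so Row commits to A. Subgame-perfect outcome: (A, c1) with payoffs (5, 9).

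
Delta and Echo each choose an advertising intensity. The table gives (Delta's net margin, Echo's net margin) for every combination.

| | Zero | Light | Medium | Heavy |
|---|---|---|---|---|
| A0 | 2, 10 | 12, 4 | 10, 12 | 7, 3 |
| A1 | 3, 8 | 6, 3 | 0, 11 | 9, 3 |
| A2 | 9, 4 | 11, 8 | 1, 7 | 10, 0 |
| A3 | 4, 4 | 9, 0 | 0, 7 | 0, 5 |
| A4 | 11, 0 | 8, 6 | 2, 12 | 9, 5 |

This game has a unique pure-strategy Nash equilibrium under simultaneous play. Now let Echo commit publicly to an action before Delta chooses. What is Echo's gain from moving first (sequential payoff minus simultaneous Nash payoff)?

0

Backward induction with Echo moving first.
- Zero: Delta compares 2, 3, 9, 4, 11 and picks A4; Echo would get 0.
- Light: Delta compares 12, 6, 11, 9, 8 and picks A0; Echo would get 4.
- Medium: Delta compares 10, 0, 1, 0, 2 and picks A0; Echo would get 12.
- Heavy: Delta compares 7, 9, 10, 0, 9 and picks A2; Echo would get 0.
Among 0, 4, 12, 0, the best is 12 at Medium. Subgame-perfect outcome: (A0, Medium) with payoffs (10, 12).
Now find the simultaneous Nash equilibrium.
Delta's best replies: Zero→A4; Light→A0; Medium→A0; Heavy→A2.
Echo's best replies: A0→Medium; A1→Medium; A2→Light; A3→Medium; A4→Medium.
Only (A0, Medium) has each player best-responding; Nash payoffs (10, 12).
Echo's commitment gain: 12 − 12 = 0.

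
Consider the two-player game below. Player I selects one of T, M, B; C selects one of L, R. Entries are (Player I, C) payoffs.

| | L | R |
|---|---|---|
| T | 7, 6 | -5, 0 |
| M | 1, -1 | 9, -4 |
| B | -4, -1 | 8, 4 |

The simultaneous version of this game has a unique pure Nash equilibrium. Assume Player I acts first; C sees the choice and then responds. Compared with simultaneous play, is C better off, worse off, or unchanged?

Backward induction with Player I moving first.
- T → C plays L (best of 6, 0); Player I gets 7.
- M → C plays L (best of -1, -4); Player I gets 1.
- B → C plays R (best of -1, 4); Player I gets 8.
Among 7, 1, 8, the best is 8 at B. Subgame-perfect outcome: (B, R) with payoffs (8, 4).
For the simultaneous game, intersect best replies.
Player I's best replies: L→T; R→M.
C's best replies: T→L; M→L; B→R.
Only (T, L) has each player best-responding; Nash payoffs (7, 6).
C earns 4 sequentially versus 6 at the Nash outcome: worse off.

worse off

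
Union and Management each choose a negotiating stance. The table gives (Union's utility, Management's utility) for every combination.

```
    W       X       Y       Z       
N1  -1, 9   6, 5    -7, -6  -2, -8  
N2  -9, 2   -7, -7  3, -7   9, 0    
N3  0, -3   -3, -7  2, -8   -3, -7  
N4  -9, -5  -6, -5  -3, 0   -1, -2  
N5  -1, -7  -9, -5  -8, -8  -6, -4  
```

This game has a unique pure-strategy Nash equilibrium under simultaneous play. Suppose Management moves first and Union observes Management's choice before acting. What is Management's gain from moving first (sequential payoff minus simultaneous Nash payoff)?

8

Solve by backward induction (Management leads).
- W: Union compares -1, -9, 0, -9, -1 and picks N3; Management would get -3.
- X: Union compares 6, -7, -3, -6, -9 and picks N1; Management would get 5.
- Y: Union compares -7, 3, 2, -3, -8 and picks N2; Management would get -7.
- Z: Union compares -2, 9, -3, -1, -6 and picks N2; Management would get 0.
Maximizing over -3, 5, -7, 0, Management chooses X. Subgame-perfect outcome: (N1, X) with payoffs (6, 5).
Now find the simultaneous Nash equilibrium.
Union's best replies: W→N3; X→N1; Y→N2; Z→N2.
Management's best replies: N1→W; N2→W; N3→W; N4→Y; N5→Z.
The unique mutual best reply is (N3, W), giving (0, -3).
Management's commitment gain: 5 − -3 = 8.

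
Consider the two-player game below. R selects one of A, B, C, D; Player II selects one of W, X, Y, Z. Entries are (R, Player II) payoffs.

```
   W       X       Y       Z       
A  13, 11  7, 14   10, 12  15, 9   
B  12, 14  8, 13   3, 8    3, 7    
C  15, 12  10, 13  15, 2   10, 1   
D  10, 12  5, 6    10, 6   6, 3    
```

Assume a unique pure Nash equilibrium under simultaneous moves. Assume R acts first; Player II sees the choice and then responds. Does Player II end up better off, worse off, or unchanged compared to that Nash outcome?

Work backward from Player II's decision.
- A: Player II compares 11, 14, 12, 9 and picks X; R would get 7.
- B: Player II compares 14, 13, 8, 7 and picks W; R would get 12.
- C: Player II compares 12, 13, 2, 1 and picks X; R would get 10.
- D: Player II compares 12, 6, 6, 3 and picks W; R would get 10.
R's induced payoffs are 7, 12, 10, 10, so R commits to B. Subgame-perfect outcome: (B, W) with payoffs (12, 14).
Under simultaneous play:
R's best replies: W→C; X→C; Y→C; Z→A.
Player II's best replies: A→X; B→W; C→X; D→W.
Only (C, X) has each player best-responding; Nash payoffs (10, 13).
Player II earns 14 sequentially versus 13 at the Nash outcome: better off.

better off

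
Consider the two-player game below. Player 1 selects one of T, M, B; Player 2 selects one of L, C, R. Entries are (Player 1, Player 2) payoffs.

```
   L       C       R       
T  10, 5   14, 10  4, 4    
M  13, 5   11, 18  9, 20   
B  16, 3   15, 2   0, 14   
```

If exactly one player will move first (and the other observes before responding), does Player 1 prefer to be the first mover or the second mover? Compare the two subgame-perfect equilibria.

If Player 1 leads: Player 2's best replies are T→C, M→R, B→R; Player 1's induced payoffs 14, 9, 0; outcome (T, C), payoffs (14, 10).
If Player 2 leads: Player 1's best replies are L→B, C→B, R→M; Player 2's induced payoffs 3, 2, 20; outcome (M, R), payoffs (9, 20).
Player 1 gets 14 moving first and 9 moving second, so Player 1 prefers to move first.

first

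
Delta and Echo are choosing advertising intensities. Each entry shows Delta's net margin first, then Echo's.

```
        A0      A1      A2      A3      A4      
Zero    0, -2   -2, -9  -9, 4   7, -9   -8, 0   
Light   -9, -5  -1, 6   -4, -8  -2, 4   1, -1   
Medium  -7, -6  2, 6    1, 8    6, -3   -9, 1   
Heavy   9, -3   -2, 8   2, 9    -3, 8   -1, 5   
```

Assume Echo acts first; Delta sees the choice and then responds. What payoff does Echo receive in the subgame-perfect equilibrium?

Solve by backward induction (Echo leads).
- A0: BR = Heavy, leader payoff -3.
- A1: BR = Medium, leader payoff 6.
- A2: BR = Heavy, leader payoff 9.
- A3: BR = Zero, leader payoff -9.
- A4: BR = Light, leader payoff -1.
Among -3, 6, 9, -9, -1, the best is 9 at A2. Subgame-perfect outcome: (Heavy, A2) with payoffs (2, 9).

9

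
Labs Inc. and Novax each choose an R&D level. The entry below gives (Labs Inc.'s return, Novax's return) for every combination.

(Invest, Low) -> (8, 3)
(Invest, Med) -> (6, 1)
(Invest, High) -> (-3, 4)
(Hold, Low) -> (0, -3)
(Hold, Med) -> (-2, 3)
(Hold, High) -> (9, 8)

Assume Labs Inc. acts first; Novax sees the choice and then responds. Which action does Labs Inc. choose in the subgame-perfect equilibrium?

Hold

Backward induction with Labs Inc. moving first.
- Invest: Novax compares 3, 1, 4 and picks High; Labs Inc. would get -3.
- Hold: Novax compares -3, 3, 8 and picks High; Labs Inc. would get 9.
Maximizing over -3, 9, Labs Inc. chooses Hold. Subgame-perfect outcome: (Hold, High) with payoffs (9, 8).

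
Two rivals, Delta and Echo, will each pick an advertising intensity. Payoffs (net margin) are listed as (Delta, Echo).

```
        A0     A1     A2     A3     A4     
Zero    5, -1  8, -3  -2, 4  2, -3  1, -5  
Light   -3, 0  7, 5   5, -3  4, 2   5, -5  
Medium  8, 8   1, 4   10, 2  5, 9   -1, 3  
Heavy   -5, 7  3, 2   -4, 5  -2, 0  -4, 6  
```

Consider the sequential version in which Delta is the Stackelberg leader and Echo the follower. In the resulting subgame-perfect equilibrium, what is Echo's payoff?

Echo best-responds to each possible Delta move:
- Zero: Echo compares -1, -3, 4, -3, -5 and picks A2; Delta would get -2.
- Light: Echo compares 0, 5, -3, 2, -5 and picks A1; Delta would get 7.
- Medium: Echo compares 8, 4, 2, 9, 3 and picks A3; Delta would get 5.
- Heavy: Echo compares 7, 2, 5, 0, 6 and picks A0; Delta would get -5.
Maximizing over -2, 7, 5, -5, Delta chooses Light. Subgame-perfect outcome: (Light, A1) with payoffs (7, 5).

5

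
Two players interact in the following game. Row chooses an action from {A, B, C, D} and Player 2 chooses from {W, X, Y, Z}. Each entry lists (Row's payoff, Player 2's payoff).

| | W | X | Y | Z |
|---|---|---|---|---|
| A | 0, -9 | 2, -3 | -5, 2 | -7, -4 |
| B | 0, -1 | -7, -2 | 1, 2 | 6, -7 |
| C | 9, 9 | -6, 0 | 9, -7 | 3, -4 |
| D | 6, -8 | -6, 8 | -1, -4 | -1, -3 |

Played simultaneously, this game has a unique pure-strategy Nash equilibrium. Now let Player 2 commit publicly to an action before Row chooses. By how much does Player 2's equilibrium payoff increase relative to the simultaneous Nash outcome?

Row best-responds to each possible Player 2 move:
- W: BR = C, leader payoff 9.
- X: BR = A, leader payoff -3.
- Y: BR = C, leader payoff -7.
- Z: BR = B, leader payoff -7.
Among 9, -3, -7, -7, the best is 9 at W. Subgame-perfect outcome: (C, W) with payoffs (9, 9).
For the simultaneous game, intersect best replies.
Row's best replies: W→C; X→A; Y→C; Z→B.
Player 2's best replies: A→Y; B→Y; C→W; D→X.
The unique mutual best reply is (C, W), giving (9, 9).
Player 2's commitment gain: 9 − 9 = 0.

0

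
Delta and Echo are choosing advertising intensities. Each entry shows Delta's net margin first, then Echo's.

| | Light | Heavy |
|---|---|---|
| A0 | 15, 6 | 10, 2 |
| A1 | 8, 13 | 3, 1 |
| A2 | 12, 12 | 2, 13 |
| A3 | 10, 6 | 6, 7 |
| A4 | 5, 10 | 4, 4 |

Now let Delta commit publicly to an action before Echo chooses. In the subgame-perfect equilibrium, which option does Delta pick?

Work backward from Echo's decision.
- A0: Echo compares 6, 2 and picks Light; Delta would get 15.
- A1: Echo compares 13, 1 and picks Light; Delta would get 8.
- A2: Echo compares 12, 13 and picks Heavy; Delta would get 2.
- A3: Echo compares 6, 7 and picks Heavy; Delta would get 6.
- A4: Echo compares 10, 4 and picks Light; Delta would get 5.
Maximizing over 15, 8, 2, 6, 5, Delta chooses A0. Subgame-perfect outcome: (A0, Light) with payoffs (15, 6).

A0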